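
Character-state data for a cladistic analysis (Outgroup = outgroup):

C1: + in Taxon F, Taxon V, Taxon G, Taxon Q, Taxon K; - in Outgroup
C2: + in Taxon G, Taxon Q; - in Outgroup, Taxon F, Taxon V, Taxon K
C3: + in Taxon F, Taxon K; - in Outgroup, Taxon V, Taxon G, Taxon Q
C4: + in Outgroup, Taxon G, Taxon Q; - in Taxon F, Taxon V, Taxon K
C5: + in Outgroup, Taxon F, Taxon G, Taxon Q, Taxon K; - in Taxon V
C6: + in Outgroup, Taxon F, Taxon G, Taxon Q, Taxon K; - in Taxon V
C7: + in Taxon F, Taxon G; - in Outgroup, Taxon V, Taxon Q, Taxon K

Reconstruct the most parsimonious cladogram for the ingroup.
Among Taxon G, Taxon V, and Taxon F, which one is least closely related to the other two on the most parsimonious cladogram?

Taxon G

Character polarity is set by the outgroup: the derived state is whichever differs from the outgroup's state, so for C4, C5, C6 the derived state is '-', and for the remaining characters it is '+'.
All ingroup taxa share the derived state '+' for C1; it defines the ingroup but does not resolve relationships within it.
C2: derived state '+' in Taxon G and Taxon Q only — synapomorphy for {Taxon G, Taxon Q}.
C3 (derived state '+') is shared by Taxon F and Taxon K — a synapomorphy uniting that clade.
C4 (derived state '-') is shared by Taxon F, Taxon K, and Taxon V — a synapomorphy uniting that clade.
C5: derived state '-' in Taxon V only — an autapomorphy, so it tells us nothing about relationships among taxa.
C6: derived state '-' in Taxon V only — an autapomorphy, so it tells us nothing about relationships among taxa.
C7 groups Taxon F and Taxon G, which is incompatible with the clades supported by the remaining characters; treating it as convergent (homoplasy) costs fewer steps than any alternative tree.
Most parsimonious ingroup topology: (((Taxon F,Taxon K),Taxon V),(Taxon G,Taxon Q)).
Taxon V and Taxon F share a more recent common ancestor with each other than either does with Taxon G, so Taxon G is the least closely related of the three.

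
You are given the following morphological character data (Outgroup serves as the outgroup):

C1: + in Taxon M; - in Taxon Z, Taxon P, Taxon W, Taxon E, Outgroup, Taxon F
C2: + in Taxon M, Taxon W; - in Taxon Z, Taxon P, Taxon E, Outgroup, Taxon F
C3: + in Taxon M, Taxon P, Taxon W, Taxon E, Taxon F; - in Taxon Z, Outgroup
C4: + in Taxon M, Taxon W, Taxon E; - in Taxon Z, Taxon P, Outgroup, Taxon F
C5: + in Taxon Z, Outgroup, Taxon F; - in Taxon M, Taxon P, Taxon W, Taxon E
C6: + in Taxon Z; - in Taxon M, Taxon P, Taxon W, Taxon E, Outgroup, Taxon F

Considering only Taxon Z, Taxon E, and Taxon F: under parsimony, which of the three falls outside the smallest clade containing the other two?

Character polarity is set by the outgroup: the derived state is whichever differs from the outgroup's state, so for C5 the derived state is '-', and for the remaining characters it is '+'.
C1: derived state '+' in Taxon M only — an autapomorphy, so it tells us nothing about relationships among taxa.
C2 (derived state '+') is shared by Taxon M and Taxon W — a synapomorphy uniting that clade.
C3 (derived state '+') is shared by Taxon E, Taxon F, Taxon M, Taxon P, and Taxon W — a synapomorphy uniting that clade.
Only Taxon E, Taxon M, and Taxon W show the derived state '+' for C4, supporting them as a clade.
C5: derived state '-' in Taxon E, Taxon M, Taxon P, and Taxon W only — synapomorphy for {Taxon E, Taxon M, Taxon P, Taxon W}.
C6: derived state '+' in Taxon Z only — an autapomorphy, so it tells us nothing about relationships among taxa.
Most parsimonious ingroup topology: (((((Taxon M,Taxon W),Taxon E),Taxon P),Taxon F),Taxon Z).
Taxon F and Taxon E share a more recent common ancestor with each other than either does with Taxon Z, so Taxon Z is the least closely related of the three.

Taxon Z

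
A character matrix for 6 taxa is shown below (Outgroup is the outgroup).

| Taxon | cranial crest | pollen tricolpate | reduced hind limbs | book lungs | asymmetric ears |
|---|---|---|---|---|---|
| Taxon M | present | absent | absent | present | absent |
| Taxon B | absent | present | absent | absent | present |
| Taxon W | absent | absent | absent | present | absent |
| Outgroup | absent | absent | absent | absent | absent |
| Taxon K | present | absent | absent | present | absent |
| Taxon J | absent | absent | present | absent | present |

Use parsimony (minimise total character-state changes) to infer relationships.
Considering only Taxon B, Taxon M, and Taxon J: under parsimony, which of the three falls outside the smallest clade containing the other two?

The outgroup has state 'absent' for every character, so 'present' is the derived state throughout.
cranial crest: derived state 'present' in Taxon K and Taxon M only — synapomorphy for {Taxon K, Taxon M}.
pollen tricolpate (derived state 'present') is unique to Taxon B (autapomorphy; uninformative for grouping).
reduced hind limbs (derived state 'present') is unique to Taxon J (autapomorphy; uninformative for grouping).
Only Taxon K, Taxon M, and Taxon W show the derived state 'present' for book lungs, supporting them as a clade.
asymmetric ears: derived state 'present' in Taxon B and Taxon J only — synapomorphy for {Taxon B, Taxon J}.
Most parsimonious ingroup topology: ((Taxon W,(Taxon K,Taxon M)),(Taxon J,Taxon B)).
Taxon B and Taxon J share a more recent common ancestor with each other than either does with Taxon M, so Taxon M is the least closely related of the three.

Taxon M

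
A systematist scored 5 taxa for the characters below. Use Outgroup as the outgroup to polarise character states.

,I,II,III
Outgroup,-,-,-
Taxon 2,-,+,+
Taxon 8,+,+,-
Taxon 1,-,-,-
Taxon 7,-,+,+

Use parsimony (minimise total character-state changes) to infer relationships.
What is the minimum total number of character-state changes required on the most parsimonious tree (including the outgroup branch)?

The outgroup has state '-' for every character, so '+' is the derived state throughout.
I (derived state '+') is unique to Taxon 8 (autapomorphy; uninformative for grouping).
Only Taxon 2, Taxon 7, and Taxon 8 show the derived state '+' for II, supporting them as a clade.
Only Taxon 2 and Taxon 7 show the derived state '+' for III, supporting them as a clade.
Most parsimonious ingroup topology: (((Taxon 2,Taxon 7),Taxon 8),Taxon 1).
Changes per character on this tree: I: 1; II: 1; III: 1.
Total = 3.

3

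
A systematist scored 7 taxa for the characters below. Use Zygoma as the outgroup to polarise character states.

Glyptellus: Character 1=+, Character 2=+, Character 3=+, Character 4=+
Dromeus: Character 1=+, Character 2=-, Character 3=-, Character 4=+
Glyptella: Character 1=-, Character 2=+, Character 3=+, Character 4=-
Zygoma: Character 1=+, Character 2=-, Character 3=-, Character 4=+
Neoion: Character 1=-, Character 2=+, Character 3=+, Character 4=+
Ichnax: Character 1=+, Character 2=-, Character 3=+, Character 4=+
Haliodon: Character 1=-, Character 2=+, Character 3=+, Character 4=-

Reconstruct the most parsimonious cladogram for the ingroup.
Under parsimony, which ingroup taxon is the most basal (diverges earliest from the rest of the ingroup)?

Character polarity is set by the outgroup: the derived state is whichever differs from the outgroup's state, so for Character 1, Character 4 the derived state is '-', and for the remaining characters it is '+'.
Character 1 (derived state '-') is shared by Glyptella, Haliodon, and Neoion — a synapomorphy uniting that clade.
Character 2 (derived state '+') is shared by Glyptella, Glyptellus, Haliodon, and Neoion — a synapomorphy uniting that clade.
Character 3 (derived state '+') is shared by Glyptella, Glyptellus, Haliodon, Ichnax, and Neoion — a synapomorphy uniting that clade.
Character 4 (derived state '-') is shared by Glyptella and Haliodon — a synapomorphy uniting that clade.
Most parsimonious ingroup topology: ((((Neoion,(Glyptella,Haliodon)),Glyptellus),Ichnax),Dromeus).
Dromeus is sister to the clade containing all other ingroup taxa, so it is the earliest-diverging (most basal) ingroup lineage.

Dromeus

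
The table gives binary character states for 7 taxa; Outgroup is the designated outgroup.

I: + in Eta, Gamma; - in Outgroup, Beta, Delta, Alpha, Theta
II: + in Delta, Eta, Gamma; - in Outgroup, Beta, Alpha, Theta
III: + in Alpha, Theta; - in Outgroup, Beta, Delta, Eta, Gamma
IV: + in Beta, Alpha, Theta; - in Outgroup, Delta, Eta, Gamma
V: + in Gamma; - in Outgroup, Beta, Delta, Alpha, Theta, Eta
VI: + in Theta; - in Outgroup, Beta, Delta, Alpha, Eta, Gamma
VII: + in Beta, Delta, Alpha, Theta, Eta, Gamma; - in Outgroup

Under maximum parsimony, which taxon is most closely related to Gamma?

The outgroup has state '-' for every character, so '+' is the derived state throughout.
I (derived state '+') is shared by Eta and Gamma — a synapomorphy uniting that clade.
Only Delta, Eta, and Gamma show the derived state '+' for II, supporting them as a clade.
Only Alpha and Theta show the derived state '+' for III, supporting them as a clade.
IV: derived state '+' in Alpha, Beta, and Theta only — synapomorphy for {Alpha, Beta, Theta}.
V: derived state '+' in Gamma only — an autapomorphy, so it tells us nothing about relationships among taxa.
VI: derived state '+' in Theta only — an autapomorphy, so it tells us nothing about relationships among taxa.
All ingroup taxa share the derived state '+' for VII; it defines the ingroup but does not resolve relationships within it.
Most parsimonious ingroup topology: ((Beta,(Alpha,Theta)),(Delta,(Eta,Gamma))).
Gamma and Eta form a cherry on this tree, so they are sister taxa.

Eta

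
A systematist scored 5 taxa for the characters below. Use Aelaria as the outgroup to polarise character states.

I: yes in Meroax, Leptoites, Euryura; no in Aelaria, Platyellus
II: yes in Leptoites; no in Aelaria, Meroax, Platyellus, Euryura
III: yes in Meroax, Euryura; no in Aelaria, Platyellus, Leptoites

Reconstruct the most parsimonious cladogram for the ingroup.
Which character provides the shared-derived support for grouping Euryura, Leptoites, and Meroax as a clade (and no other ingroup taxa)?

I

The outgroup has state 'no' for every character, so 'yes' is the derived state throughout.
Only Euryura, Leptoites, and Meroax show the derived state 'yes' for I, supporting them as a clade.
II: derived state 'yes' in Leptoites only — an autapomorphy, so it tells us nothing about relationships among taxa.
III: derived state 'yes' in Euryura and Meroax only — synapomorphy for {Euryura, Meroax}.
Most parsimonious ingroup topology: (((Meroax,Euryura),Leptoites),Platyellus).
The clade {Euryura, Leptoites, Meroax} is supported by I: its derived state 'yes' occurs in exactly those taxa and in no other taxon (including the outgroup).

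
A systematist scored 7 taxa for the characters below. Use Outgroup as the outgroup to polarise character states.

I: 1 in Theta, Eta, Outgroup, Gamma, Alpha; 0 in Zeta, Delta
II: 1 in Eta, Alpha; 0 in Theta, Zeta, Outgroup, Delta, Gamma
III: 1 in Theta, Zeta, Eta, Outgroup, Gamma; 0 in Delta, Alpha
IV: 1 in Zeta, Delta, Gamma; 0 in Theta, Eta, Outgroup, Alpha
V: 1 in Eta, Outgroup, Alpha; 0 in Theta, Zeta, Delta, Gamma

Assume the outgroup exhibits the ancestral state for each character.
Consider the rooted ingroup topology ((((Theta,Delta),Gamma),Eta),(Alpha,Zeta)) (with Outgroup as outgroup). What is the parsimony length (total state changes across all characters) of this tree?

Map each character onto ((((Theta,Delta),Gamma),Eta),(Alpha,Zeta)) (rooted by Outgroup) and count the minimum state changes it requires (Fitch parsimony):
I: 2; II: 2; III: 2; IV: 3; V: 2.
Total tree length = 11.

11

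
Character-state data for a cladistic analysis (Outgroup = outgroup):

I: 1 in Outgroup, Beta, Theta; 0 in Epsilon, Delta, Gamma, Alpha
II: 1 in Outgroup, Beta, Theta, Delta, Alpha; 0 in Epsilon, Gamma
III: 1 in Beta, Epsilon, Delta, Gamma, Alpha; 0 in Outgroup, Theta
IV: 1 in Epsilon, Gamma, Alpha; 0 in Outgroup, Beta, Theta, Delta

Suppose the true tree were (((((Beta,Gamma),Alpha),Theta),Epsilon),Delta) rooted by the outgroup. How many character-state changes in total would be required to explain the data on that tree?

10

Map each character onto (((((Beta,Gamma),Alpha),Theta),Epsilon),Delta) (rooted by Outgroup) and count the minimum state changes it requires (Fitch parsimony):
I: 3; II: 2; III: 2; IV: 3.
Total tree length = 10.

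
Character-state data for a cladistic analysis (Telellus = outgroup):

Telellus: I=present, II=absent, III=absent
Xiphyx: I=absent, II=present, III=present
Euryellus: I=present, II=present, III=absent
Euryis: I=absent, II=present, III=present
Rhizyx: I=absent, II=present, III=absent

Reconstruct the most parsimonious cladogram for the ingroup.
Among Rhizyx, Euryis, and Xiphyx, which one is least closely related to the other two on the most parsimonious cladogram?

Character polarity is set by the outgroup: the derived state is whichever differs from the outgroup's state, so for I the derived state is 'absent', and for the remaining characters it is 'present'.
I (derived state 'absent') is shared by Euryis, Rhizyx, and Xiphyx — a synapomorphy uniting that clade.
All ingroup taxa share the derived state 'present' for II; it defines the ingroup but does not resolve relationships within it.
III: derived state 'present' in Euryis and Xiphyx only — synapomorphy for {Euryis, Xiphyx}.
Most parsimonious ingroup topology: (((Xiphyx,Euryis),Rhizyx),Euryellus).
Euryis and Xiphyx share a more recent common ancestor with each other than either does with Rhizyx, so Rhizyx is the least closely related of the three.

Rhizyx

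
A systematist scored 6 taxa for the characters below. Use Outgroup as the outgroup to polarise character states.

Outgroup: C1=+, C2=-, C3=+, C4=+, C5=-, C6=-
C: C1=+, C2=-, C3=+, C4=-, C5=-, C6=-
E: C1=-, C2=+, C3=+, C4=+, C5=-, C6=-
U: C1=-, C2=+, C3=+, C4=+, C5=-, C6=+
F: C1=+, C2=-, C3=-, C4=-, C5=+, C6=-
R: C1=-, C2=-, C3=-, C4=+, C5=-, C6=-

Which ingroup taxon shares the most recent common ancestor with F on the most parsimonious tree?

Character polarity is set by the outgroup: the derived state is whichever differs from the outgroup's state, so for C1, C3, C4 the derived state is '-', and for the remaining characters it is '+'.
Only E, R, and U show the derived state '-' for C1, supporting them as a clade.
Only E and U show the derived state '+' for C2, supporting them as a clade.
C3 (state '-') occurs in F and R but conflicts with the nesting implied by the other characters — most parsimoniously interpreted as homoplasy.
C4 (derived state '-') is shared by C and F — a synapomorphy uniting that clade.
C5 (derived state '+') is unique to F (autapomorphy; uninformative for grouping).
C6 (derived state '+') is unique to U (autapomorphy; uninformative for grouping).
Most parsimonious ingroup topology: ((C,F),((E,U),R)).
F and C form a cherry on this tree, so they are sister taxa.

C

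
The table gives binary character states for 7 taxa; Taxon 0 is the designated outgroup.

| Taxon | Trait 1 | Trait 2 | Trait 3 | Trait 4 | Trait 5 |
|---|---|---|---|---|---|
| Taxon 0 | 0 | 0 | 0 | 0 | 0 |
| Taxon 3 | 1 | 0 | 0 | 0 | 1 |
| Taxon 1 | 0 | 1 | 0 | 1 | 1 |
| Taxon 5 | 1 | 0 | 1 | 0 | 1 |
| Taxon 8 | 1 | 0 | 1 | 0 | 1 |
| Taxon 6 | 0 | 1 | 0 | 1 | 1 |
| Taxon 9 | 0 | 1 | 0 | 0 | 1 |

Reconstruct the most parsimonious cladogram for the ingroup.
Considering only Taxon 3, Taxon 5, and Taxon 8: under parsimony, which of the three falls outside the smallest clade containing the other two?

Taxon 3

The outgroup has state '0' for every character, so '1' is the derived state throughout.
Trait 1: derived state '1' in Taxon 3, Taxon 5, and Taxon 8 only — synapomorphy for {Taxon 3, Taxon 5, Taxon 8}.
Trait 2: derived state '1' in Taxon 1, Taxon 6, and Taxon 9 only — synapomorphy for {Taxon 1, Taxon 6, Taxon 9}.
Only Taxon 5 and Taxon 8 show the derived state '1' for Trait 3, supporting them as a clade.
Trait 4 (derived state '1') is shared by Taxon 1 and Taxon 6 — a synapomorphy uniting that clade.
Trait 5 (derived state '1') is shared by all ingroup taxa — unites the whole ingroup.
Most parsimonious ingroup topology: ((Taxon 3,(Taxon 5,Taxon 8)),((Taxon 1,Taxon 6),Taxon 9)).
Taxon 8 and Taxon 5 share a more recent common ancestor with each other than either does with Taxon 3, so Taxon 3 is the least closely related of the three.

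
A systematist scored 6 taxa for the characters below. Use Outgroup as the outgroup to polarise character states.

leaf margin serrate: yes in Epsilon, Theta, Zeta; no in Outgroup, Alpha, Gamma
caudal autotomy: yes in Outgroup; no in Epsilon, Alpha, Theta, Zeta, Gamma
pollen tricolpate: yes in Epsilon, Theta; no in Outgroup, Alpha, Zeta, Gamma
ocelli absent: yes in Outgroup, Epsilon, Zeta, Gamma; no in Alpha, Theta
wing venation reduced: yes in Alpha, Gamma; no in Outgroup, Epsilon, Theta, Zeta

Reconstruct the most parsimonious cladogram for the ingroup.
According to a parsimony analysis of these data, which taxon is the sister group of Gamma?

Alpha

Character polarity is set by the outgroup: the derived state is whichever differs from the outgroup's state, so for caudal autotomy, ocelli absent the derived state is 'no', and for the remaining characters it is 'yes'.
leaf margin serrate (derived state 'yes') is shared by Epsilon, Theta, and Zeta — a synapomorphy uniting that clade.
caudal autotomy (derived state 'no') is shared by all ingroup taxa — unites the whole ingroup.
pollen tricolpate (derived state 'yes') is shared by Epsilon and Theta — a synapomorphy uniting that clade.
ocelli absent (state 'no') occurs in Alpha and Theta but conflicts with the nesting implied by the other characters — most parsimoniously interpreted as homoplasy.
wing venation reduced (derived state 'yes') is shared by Alpha and Gamma — a synapomorphy uniting that clade.
Most parsimonious ingroup topology: (((Epsilon,Theta),Zeta),(Alpha,Gamma)).
Gamma and Alpha form a cherry on this tree, so they are sister taxa.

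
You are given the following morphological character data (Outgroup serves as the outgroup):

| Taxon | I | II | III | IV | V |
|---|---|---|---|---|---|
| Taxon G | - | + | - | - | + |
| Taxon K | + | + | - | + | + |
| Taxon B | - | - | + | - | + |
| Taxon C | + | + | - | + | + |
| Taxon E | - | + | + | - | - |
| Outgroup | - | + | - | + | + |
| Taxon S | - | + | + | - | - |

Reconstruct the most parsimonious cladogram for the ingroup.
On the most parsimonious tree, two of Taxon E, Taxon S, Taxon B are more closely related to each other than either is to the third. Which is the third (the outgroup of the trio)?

Character polarity is set by the outgroup: the derived state is whichever differs from the outgroup's state, so for II, IV, V the derived state is '-', and for the remaining characters it is '+'.
Only Taxon C and Taxon K show the derived state '+' for I, supporting them as a clade.
II (derived state '-') is unique to Taxon B (autapomorphy; uninformative for grouping).
III (derived state '+') is shared by Taxon B, Taxon E, and Taxon S — a synapomorphy uniting that clade.
Only Taxon B, Taxon E, Taxon G, and Taxon S show the derived state '-' for IV, supporting them as a clade.
V (derived state '-') is shared by Taxon E and Taxon S — a synapomorphy uniting that clade.
Most parsimonious ingroup topology: ((Taxon C,Taxon K),((Taxon B,(Taxon S,Taxon E)),Taxon G)).
Taxon S and Taxon E share a more recent common ancestor with each other than either does with Taxon B, so Taxon B is the least closely related of the three.

Taxon B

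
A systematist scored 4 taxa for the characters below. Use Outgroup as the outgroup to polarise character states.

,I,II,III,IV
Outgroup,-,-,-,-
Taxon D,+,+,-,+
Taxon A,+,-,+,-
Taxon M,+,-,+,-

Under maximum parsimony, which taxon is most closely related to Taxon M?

The outgroup has state '-' for every character, so '+' is the derived state throughout.
All ingroup taxa share the derived state '+' for I; it defines the ingroup but does not resolve relationships within it.
II: derived state '+' in Taxon D only — an autapomorphy, so it tells us nothing about relationships among taxa.
III (derived state '+') is shared by Taxon A and Taxon M — a synapomorphy uniting that clade.
IV: derived state '+' in Taxon D only — an autapomorphy, so it tells us nothing about relationships among taxa.
Most parsimonious ingroup topology: ((Taxon A,Taxon M),Taxon D).
Taxon M and Taxon A form a cherry on this tree, so they are sister taxa.

Taxon A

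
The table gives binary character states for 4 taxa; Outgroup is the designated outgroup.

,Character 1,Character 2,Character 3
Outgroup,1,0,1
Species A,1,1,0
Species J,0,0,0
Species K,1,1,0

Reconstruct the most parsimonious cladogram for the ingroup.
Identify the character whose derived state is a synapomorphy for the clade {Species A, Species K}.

Character polarity is set by the outgroup: the derived state is whichever differs from the outgroup's state, so for Character 1, Character 3 the derived state is '0', and for the remaining characters it is '1'.
Character 1: derived state '0' in Species J only — an autapomorphy, so it tells us nothing about relationships among taxa.
Character 2: derived state '1' in Species A and Species K only — synapomorphy for {Species A, Species K}.
Character 3 (derived state '0') is shared by all ingroup taxa — unites the whole ingroup.
Most parsimonious ingroup topology: ((Species A,Species K),Species J).
The clade {Species A, Species K} is supported by Character 2: its derived state '1' occurs in exactly those taxa and in no other taxon (including the outgroup).

Character 2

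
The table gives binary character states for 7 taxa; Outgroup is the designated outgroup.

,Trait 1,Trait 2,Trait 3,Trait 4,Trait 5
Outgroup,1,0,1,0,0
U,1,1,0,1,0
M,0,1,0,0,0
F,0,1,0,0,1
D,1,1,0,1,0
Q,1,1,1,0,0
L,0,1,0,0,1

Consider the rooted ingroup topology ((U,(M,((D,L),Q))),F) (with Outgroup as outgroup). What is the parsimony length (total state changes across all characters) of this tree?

10

Map each character onto ((U,(M,((D,L),Q))),F) (rooted by Outgroup) and count the minimum state changes it requires (Fitch parsimony):
Trait 1: 3; Trait 2: 1; Trait 3: 2; Trait 4: 2; Trait 5: 2.
Total tree length = 10.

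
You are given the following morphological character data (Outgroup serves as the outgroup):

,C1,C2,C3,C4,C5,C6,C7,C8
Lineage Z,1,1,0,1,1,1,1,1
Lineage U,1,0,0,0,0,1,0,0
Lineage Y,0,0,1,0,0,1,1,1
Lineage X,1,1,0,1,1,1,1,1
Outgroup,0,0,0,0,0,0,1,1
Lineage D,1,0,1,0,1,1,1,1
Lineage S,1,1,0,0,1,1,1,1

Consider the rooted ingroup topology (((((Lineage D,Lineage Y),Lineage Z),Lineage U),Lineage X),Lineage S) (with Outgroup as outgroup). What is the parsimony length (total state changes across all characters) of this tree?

14

Map each character onto (((((Lineage D,Lineage Y),Lineage Z),Lineage U),Lineage X),Lineage S) (rooted by Outgroup) and count the minimum state changes it requires (Fitch parsimony):
C1: 2; C2: 3; C3: 1; C4: 2; C5: 3; C6: 1; C7: 1; C8: 1.
Total tree length = 14.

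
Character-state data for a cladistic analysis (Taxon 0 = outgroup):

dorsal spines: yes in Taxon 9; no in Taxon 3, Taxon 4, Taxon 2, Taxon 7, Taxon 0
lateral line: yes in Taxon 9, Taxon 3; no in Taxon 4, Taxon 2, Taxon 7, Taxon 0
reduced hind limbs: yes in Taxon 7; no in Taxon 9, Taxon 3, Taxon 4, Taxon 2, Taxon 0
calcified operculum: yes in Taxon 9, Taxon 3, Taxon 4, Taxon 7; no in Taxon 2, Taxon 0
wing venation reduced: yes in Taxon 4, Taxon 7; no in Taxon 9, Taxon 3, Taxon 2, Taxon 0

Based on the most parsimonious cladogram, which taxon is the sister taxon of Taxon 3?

Taxon 9

The outgroup has state 'no' for every character, so 'yes' is the derived state throughout.
dorsal spines: derived state 'yes' in Taxon 9 only — an autapomorphy, so it tells us nothing about relationships among taxa.
Only Taxon 3 and Taxon 9 show the derived state 'yes' for lateral line, supporting them as a clade.
reduced hind limbs (derived state 'yes') is unique to Taxon 7 (autapomorphy; uninformative for grouping).
calcified operculum: derived state 'yes' in Taxon 3, Taxon 4, Taxon 7, and Taxon 9 only — synapomorphy for {Taxon 3, Taxon 4, Taxon 7, Taxon 9}.
Only Taxon 4 and Taxon 7 show the derived state 'yes' for wing venation reduced, supporting them as a clade.
Most parsimonious ingroup topology: (((Taxon 3,Taxon 9),(Taxon 7,Taxon 4)),Taxon 2).
Taxon 3 and Taxon 9 form a cherry on this tree, so they are sister taxa.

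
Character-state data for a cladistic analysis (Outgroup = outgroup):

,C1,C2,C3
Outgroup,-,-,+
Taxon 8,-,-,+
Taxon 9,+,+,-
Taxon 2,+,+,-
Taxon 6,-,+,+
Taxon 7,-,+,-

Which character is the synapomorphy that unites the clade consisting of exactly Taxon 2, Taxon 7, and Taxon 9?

C3

Character polarity is set by the outgroup: the derived state is whichever differs from the outgroup's state, so for C3 the derived state is '-', and for the remaining characters it is '+'.
Only Taxon 2 and Taxon 9 show the derived state '+' for C1, supporting them as a clade.
Only Taxon 2, Taxon 6, Taxon 7, and Taxon 9 show the derived state '+' for C2, supporting them as a clade.
C3: derived state '-' in Taxon 2, Taxon 7, and Taxon 9 only — synapomorphy for {Taxon 2, Taxon 7, Taxon 9}.
Most parsimonious ingroup topology: (Taxon 8,(((Taxon 9,Taxon 2),Taxon 7),Taxon 6)).
The clade {Taxon 2, Taxon 7, Taxon 9} is supported by C3: its derived state '-' occurs in exactly those taxa and in no other taxon (including the outgroup).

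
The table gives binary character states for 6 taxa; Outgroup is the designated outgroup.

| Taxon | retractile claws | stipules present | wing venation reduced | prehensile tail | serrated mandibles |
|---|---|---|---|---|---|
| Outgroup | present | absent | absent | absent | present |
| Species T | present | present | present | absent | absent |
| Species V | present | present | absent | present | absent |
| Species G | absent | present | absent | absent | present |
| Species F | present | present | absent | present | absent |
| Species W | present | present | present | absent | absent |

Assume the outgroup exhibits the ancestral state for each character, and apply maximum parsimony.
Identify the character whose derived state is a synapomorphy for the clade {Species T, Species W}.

wing venation reduced

Character polarity is set by the outgroup: the derived state is whichever differs from the outgroup's state, so for retractile claws, serrated mandibles the derived state is 'absent', and for the remaining characters it is 'present'.
retractile claws (derived state 'absent') is unique to Species G (autapomorphy; uninformative for grouping).
All ingroup taxa share the derived state 'present' for stipules present; it defines the ingroup but does not resolve relationships within it.
wing venation reduced (derived state 'present') is shared by Species T and Species W — a synapomorphy uniting that clade.
Only Species F and Species V show the derived state 'present' for prehensile tail, supporting them as a clade.
serrated mandibles (derived state 'absent') is shared by Species F, Species T, Species V, and Species W — a synapomorphy uniting that clade.
Most parsimonious ingroup topology: (((Species T,Species W),(Species V,Species F)),Species G).
The clade {Species T, Species W} is supported by wing venation reduced: its derived state 'present' occurs in exactly those taxa and in no other taxon (including the outgroup).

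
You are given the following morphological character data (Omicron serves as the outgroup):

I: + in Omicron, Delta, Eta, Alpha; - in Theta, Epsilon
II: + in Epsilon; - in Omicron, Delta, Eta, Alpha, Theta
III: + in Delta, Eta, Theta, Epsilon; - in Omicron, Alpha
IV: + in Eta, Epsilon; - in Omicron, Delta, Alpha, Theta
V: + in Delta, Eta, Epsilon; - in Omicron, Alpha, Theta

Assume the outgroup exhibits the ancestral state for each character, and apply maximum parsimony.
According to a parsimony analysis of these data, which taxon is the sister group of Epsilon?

Eta

Character polarity is set by the outgroup: the derived state is whichever differs from the outgroup's state, so for I the derived state is '-', and for the remaining characters it is '+'.
I (state '-') occurs in Epsilon and Theta but conflicts with the nesting implied by the other characters — most parsimoniously interpreted as homoplasy.
II (derived state '+') is unique to Epsilon (autapomorphy; uninformative for grouping).
III: derived state '+' in Delta, Epsilon, Eta, and Theta only — synapomorphy for {Delta, Epsilon, Eta, Theta}.
IV: derived state '+' in Epsilon and Eta only — synapomorphy for {Epsilon, Eta}.
V: derived state '+' in Delta, Epsilon, and Eta only — synapomorphy for {Delta, Epsilon, Eta}.
Most parsimonious ingroup topology: (((Delta,(Eta,Epsilon)),Theta),Alpha).
Epsilon and Eta form a cherry on this tree, so they are sister taxa.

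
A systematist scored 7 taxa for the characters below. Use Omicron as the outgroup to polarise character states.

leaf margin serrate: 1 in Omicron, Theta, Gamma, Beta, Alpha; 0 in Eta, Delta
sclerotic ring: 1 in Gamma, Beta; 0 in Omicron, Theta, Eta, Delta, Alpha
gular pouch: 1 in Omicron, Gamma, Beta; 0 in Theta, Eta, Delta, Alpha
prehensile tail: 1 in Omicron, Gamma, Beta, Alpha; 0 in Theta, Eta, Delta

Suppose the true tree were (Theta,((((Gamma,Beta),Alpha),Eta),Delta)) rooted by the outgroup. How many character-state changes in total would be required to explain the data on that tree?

Map each character onto (Theta,((((Gamma,Beta),Alpha),Eta),Delta)) (rooted by Omicron) and count the minimum state changes it requires (Fitch parsimony):
leaf margin serrate: 2; sclerotic ring: 1; gular pouch: 2; prehensile tail: 2.
Total tree length = 7.

7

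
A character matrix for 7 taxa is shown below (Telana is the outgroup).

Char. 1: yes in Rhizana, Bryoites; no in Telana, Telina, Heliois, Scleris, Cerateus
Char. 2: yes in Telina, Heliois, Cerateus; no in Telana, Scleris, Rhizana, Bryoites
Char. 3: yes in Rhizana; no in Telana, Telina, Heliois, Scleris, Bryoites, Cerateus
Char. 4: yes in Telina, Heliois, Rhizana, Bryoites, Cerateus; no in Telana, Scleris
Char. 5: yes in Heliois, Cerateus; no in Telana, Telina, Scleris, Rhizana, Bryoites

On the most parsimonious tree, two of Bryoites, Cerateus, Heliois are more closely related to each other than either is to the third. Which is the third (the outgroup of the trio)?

Bryoites

The outgroup has state 'no' for every character, so 'yes' is the derived state throughout.
Char. 1: derived state 'yes' in Bryoites and Rhizana only — synapomorphy for {Bryoites, Rhizana}.
Char. 2 (derived state 'yes') is shared by Cerateus, Heliois, and Telina — a synapomorphy uniting that clade.
Char. 3 (derived state 'yes') is unique to Rhizana (autapomorphy; uninformative for grouping).
Only Bryoites, Cerateus, Heliois, Rhizana, and Telina show the derived state 'yes' for Char. 4, supporting them as a clade.
Only Cerateus and Heliois show the derived state 'yes' for Char. 5, supporting them as a clade.
Most parsimonious ingroup topology: (((Telina,(Heliois,Cerateus)),(Rhizana,Bryoites)),Scleris).
Heliois and Cerateus share a more recent common ancestor with each other than either does with Bryoites, so Bryoites is the least closely related of the three.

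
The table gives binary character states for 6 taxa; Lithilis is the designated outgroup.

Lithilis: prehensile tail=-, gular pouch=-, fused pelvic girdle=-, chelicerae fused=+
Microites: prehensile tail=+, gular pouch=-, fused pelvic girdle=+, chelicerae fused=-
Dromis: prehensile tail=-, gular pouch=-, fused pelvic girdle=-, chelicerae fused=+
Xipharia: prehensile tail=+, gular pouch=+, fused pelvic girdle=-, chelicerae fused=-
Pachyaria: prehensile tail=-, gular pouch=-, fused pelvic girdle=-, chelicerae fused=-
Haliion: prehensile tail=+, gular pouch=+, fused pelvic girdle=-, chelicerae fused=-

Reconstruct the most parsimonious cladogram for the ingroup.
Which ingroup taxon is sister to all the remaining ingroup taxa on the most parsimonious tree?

Character polarity is set by the outgroup: the derived state is whichever differs from the outgroup's state, so for chelicerae fused the derived state is '-', and for the remaining characters it is '+'.
Only Haliion, Microites, and Xipharia show the derived state '+' for prehensile tail, supporting them as a clade.
gular pouch (derived state '+') is shared by Haliion and Xipharia — a synapomorphy uniting that clade.
fused pelvic girdle: derived state '+' in Microites only — an autapomorphy, so it tells us nothing about relationships among taxa.
chelicerae fused: derived state '-' in Haliion, Microites, Pachyaria, and Xipharia only — synapomorphy for {Haliion, Microites, Pachyaria, Xipharia}.
Most parsimonious ingroup topology: (((Microites,(Xipharia,Haliion)),Pachyaria),Dromis).
Dromis is sister to the clade containing all other ingroup taxa, so it is the earliest-diverging (most basal) ingroup lineage.

Dromis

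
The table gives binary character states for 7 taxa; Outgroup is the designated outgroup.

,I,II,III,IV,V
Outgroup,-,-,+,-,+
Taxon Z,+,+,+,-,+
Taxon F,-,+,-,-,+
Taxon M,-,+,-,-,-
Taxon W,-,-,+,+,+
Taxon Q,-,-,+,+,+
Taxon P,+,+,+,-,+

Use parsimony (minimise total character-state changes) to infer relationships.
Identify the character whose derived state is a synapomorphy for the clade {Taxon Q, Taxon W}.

IV

Character polarity is set by the outgroup: the derived state is whichever differs from the outgroup's state, so for III, V the derived state is '-', and for the remaining characters it is '+'.
I: derived state '+' in Taxon P and Taxon Z only — synapomorphy for {Taxon P, Taxon Z}.
II: derived state '+' in Taxon F, Taxon M, Taxon P, and Taxon Z only — synapomorphy for {Taxon F, Taxon M, Taxon P, Taxon Z}.
III (derived state '-') is shared by Taxon F and Taxon M — a synapomorphy uniting that clade.
Only Taxon Q and Taxon W show the derived state '+' for IV, supporting them as a clade.
V: derived state '-' in Taxon M only — an autapomorphy, so it tells us nothing about relationships among taxa.
Most parsimonious ingroup topology: (((Taxon Z,Taxon P),(Taxon F,Taxon M)),(Taxon W,Taxon Q)).
The clade {Taxon Q, Taxon W} is supported by IV: its derived state '+' occurs in exactly those taxa and in no other taxon (including the outgroup).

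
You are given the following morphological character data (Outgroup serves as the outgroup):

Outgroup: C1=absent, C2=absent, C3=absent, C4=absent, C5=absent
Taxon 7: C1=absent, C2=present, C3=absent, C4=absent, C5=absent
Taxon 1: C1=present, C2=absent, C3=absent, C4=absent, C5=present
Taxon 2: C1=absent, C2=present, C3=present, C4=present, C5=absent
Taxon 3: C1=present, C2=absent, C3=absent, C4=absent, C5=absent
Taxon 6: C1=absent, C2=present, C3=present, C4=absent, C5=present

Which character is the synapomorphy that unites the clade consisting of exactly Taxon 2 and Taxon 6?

C3

The outgroup has state 'absent' for every character, so 'present' is the derived state throughout.
Only Taxon 1 and Taxon 3 show the derived state 'present' for C1, supporting them as a clade.
C2 (derived state 'present') is shared by Taxon 2, Taxon 6, and Taxon 7 — a synapomorphy uniting that clade.
C3: derived state 'present' in Taxon 2 and Taxon 6 only — synapomorphy for {Taxon 2, Taxon 6}.
C4: derived state 'present' in Taxon 2 only — an autapomorphy, so it tells us nothing about relationships among taxa.
C5 groups Taxon 1 and Taxon 6, which is incompatible with the clades supported by the remaining characters; treating it as convergent (homoplasy) costs fewer steps than any alternative tree.
Most parsimonious ingroup topology: ((Taxon 7,(Taxon 2,Taxon 6)),(Taxon 1,Taxon 3)).
The clade {Taxon 2, Taxon 6} is supported by C3: its derived state 'present' occurs in exactly those taxa and in no other taxon (including the outgroup).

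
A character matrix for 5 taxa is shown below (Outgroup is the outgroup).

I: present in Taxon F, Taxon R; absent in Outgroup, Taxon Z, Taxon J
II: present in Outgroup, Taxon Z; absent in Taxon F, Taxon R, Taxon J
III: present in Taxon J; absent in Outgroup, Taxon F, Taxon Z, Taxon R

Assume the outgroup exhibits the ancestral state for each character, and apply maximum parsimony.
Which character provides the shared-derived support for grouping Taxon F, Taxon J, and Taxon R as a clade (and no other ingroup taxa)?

II

Character polarity is set by the outgroup: the derived state is whichever differs from the outgroup's state, so for II the derived state is 'absent', and for the remaining characters it is 'present'.
I: derived state 'present' in Taxon F and Taxon R only — synapomorphy for {Taxon F, Taxon R}.
Only Taxon F, Taxon J, and Taxon R show the derived state 'absent' for II, supporting them as a clade.
III (derived state 'present') is unique to Taxon J (autapomorphy; uninformative for grouping).
Most parsimonious ingroup topology: (((Taxon F,Taxon R),Taxon J),Taxon Z).
The clade {Taxon F, Taxon J, Taxon R} is supported by II: its derived state 'absent' occurs in exactly those taxa and in no other taxon (including the outgroup).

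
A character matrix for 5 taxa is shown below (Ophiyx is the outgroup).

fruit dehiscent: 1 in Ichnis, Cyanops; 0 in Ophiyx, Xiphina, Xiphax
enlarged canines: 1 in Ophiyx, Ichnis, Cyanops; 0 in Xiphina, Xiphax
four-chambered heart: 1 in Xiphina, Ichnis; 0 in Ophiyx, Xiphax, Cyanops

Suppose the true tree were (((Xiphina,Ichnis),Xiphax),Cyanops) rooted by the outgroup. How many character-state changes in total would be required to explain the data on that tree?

5

Map each character onto (((Xiphina,Ichnis),Xiphax),Cyanops) (rooted by Ophiyx) and count the minimum state changes it requires (Fitch parsimony):
fruit dehiscent: 2; enlarged canines: 2; four-chambered heart: 1.
Total tree length = 5.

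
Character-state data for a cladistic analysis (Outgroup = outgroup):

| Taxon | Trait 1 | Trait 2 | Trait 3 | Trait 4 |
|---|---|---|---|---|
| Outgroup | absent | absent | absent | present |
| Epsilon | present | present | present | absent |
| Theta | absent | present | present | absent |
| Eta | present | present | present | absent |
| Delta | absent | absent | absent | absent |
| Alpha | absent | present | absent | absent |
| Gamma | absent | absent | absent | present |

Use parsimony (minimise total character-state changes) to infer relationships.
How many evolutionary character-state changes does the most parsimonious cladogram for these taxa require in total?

4

Character polarity is set by the outgroup: the derived state is whichever differs from the outgroup's state, so for Trait 4 the derived state is 'absent', and for the remaining characters it is 'present'.
Trait 1: derived state 'present' in Epsilon and Eta only — synapomorphy for {Epsilon, Eta}.
Trait 2 (derived state 'present') is shared by Alpha, Epsilon, Eta, and Theta — a synapomorphy uniting that clade.
Trait 3: derived state 'present' in Epsilon, Eta, and Theta only — synapomorphy for {Epsilon, Eta, Theta}.
Trait 4: derived state 'absent' in Alpha, Delta, Epsilon, Eta, and Theta only — synapomorphy for {Alpha, Delta, Epsilon, Eta, Theta}.
Most parsimonious ingroup topology: (((((Epsilon,Eta),Theta),Alpha),Delta),Gamma).
Changes per character on this tree: Trait 1: 1; Trait 2: 1; Trait 3: 1; Trait 4: 1.
Total = 4.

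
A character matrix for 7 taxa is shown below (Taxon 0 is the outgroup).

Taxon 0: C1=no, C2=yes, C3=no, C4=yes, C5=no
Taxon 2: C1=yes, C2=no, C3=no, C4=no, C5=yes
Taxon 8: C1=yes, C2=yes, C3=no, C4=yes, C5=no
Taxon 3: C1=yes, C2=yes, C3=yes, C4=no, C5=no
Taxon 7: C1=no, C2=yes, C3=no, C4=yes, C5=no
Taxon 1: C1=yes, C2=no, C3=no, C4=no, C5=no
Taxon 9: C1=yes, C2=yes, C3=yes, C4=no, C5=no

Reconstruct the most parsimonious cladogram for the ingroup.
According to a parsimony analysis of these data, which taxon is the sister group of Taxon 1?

Taxon 2

Character polarity is set by the outgroup: the derived state is whichever differs from the outgroup's state, so for C2, C4 the derived state is 'no', and for the remaining characters it is 'yes'.
C1 (derived state 'yes') is shared by Taxon 1, Taxon 2, Taxon 3, Taxon 8, and Taxon 9 — a synapomorphy uniting that clade.
C2: derived state 'no' in Taxon 1 and Taxon 2 only — synapomorphy for {Taxon 1, Taxon 2}.
C3: derived state 'yes' in Taxon 3 and Taxon 9 only — synapomorphy for {Taxon 3, Taxon 9}.
C4 (derived state 'no') is shared by Taxon 1, Taxon 2, Taxon 3, and Taxon 9 — a synapomorphy uniting that clade.
C5 (derived state 'yes') is unique to Taxon 2 (autapomorphy; uninformative for grouping).
Most parsimonious ingroup topology: ((((Taxon 2,Taxon 1),(Taxon 3,Taxon 9)),Taxon 8),Taxon 7).
Taxon 1 and Taxon 2 form a cherry on this tree, so they are sister taxa.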